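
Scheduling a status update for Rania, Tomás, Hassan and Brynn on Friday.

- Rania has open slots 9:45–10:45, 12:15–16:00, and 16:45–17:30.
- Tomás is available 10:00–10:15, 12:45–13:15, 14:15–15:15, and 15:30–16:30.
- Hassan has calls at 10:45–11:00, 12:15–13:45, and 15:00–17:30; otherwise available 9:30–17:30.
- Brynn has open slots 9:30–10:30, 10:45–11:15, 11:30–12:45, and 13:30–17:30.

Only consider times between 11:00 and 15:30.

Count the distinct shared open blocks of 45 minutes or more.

1

Hassan free within 09:30–17:30: 09:30–10:45, 11:00–12:15, 13:45–15:00.
Rania ∩ Tomás: 10:00–10:15, 12:45–13:15, 14:15–15:15, 15:30–16:00.
Rania ∩ Tomás ∩ Hassan: 10:00–10:15, 14:15–15:00.
Rania ∩ Tomás ∩ Hassan ∩ Brynn: 10:00–10:15, 14:15–15:00.
Restricted to 11:00–15:30: 14:15–15:00.
Windows ≥ 45 min: 14:15–15:00.
That's 1 window.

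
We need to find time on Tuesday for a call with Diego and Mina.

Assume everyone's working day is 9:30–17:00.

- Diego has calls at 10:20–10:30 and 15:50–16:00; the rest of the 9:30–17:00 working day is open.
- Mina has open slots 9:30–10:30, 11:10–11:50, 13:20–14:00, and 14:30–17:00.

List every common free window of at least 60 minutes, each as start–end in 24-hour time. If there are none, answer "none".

14:30–15:50, 16:00–17:00

Diego free within 09:30–17:00: 09:30–10:20, 10:30–15:50, 16:00–17:00.
Diego ∩ Mina: 09:30–10:20, 11:10–11:50, 13:20–14:00, 14:30–15:50, 16:00–17:00.
Windows ≥ 60 min: 14:30–15:50, 16:00–17:00.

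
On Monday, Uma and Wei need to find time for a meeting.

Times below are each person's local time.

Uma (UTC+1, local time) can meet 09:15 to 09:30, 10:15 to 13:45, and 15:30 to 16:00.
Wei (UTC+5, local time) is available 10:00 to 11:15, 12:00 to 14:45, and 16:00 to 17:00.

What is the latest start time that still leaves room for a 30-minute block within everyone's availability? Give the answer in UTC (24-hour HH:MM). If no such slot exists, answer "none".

11:30

Uma → UTC: 08:15–08:30, 09:15–12:45, 14:30–15:00.
Wei → UTC: 05:00–06:15, 07:00–09:45, 11:00–12:00.
Uma ∩ Wei: 08:15–08:30, 09:15–09:45, 11:00–12:00.
Windows ≥ 30 min: 09:15–09:45, 11:00–12:00.
Latest start in the last window 11:00–12:00 is 12:00 − 30 min = 11:30.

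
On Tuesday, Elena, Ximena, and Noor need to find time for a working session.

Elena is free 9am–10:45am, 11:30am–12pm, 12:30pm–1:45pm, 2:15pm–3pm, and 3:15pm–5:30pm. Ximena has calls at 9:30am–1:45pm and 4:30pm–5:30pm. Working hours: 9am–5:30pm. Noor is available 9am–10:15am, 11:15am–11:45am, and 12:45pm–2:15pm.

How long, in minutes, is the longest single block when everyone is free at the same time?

30 minutes

Ximena free within 09:00–17:30: 09:00–09:30, 13:45–16:30.
Elena ∩ Ximena: 09:00–09:30, 14:15–15:00, 15:15–16:30.
Elena ∩ Ximena ∩ Noor: 09:00–09:30.
Single common window of 30 minutes.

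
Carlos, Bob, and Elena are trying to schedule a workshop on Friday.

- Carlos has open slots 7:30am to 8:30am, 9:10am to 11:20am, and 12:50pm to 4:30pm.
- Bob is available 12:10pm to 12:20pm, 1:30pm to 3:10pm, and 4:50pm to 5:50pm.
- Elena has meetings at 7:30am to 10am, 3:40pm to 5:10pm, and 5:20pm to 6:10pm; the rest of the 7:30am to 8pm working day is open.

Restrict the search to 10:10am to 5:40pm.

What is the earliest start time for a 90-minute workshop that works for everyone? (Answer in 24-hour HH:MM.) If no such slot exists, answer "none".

Elena free within 07:30–20:00: 10:00–15:40, 17:10–17:20, 18:10–20:00.
Carlos ∩ Bob: 13:30–15:10.
Carlos ∩ Bob ∩ Elena: 13:30–15:10.
Restricted to 10:10–17:40: 13:30–15:10.
Windows ≥ 90 min: 13:30–15:10.
Earliest such window starts at 13:30.

13:30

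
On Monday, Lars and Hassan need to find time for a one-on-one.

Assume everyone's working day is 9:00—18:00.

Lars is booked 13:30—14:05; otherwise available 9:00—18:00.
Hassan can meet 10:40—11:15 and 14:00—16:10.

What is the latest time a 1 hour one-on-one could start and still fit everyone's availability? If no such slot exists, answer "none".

15:10

Lars free within 09:00–18:00: 09:00–13:30, 14:05–18:00.
Lars ∩ Hassan: 10:40–11:15, 14:05–16:10.
Windows ≥ 60 min: 14:05–16:10.
Latest start in the last window 14:05–16:10 is 16:10 − 60 min = 15:10.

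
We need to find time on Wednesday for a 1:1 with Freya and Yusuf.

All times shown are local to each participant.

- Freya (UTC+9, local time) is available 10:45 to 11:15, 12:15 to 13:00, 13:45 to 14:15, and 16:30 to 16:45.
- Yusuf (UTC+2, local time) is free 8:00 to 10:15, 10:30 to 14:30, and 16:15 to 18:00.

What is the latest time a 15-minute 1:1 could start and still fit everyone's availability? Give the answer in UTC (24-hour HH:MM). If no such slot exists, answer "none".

Freya → UTC: 01:45–02:15, 03:15–04:00, 04:45–05:15, 07:30–07:45.
Yusuf → UTC: 06:00–08:15, 08:30–12:30, 14:15–16:00.
Freya ∩ Yusuf: 07:30–07:45.
Windows ≥ 15 min: 07:30–07:45.
Latest start in the last window 07:30–07:45 is 07:45 − 15 min = 07:30.

07:30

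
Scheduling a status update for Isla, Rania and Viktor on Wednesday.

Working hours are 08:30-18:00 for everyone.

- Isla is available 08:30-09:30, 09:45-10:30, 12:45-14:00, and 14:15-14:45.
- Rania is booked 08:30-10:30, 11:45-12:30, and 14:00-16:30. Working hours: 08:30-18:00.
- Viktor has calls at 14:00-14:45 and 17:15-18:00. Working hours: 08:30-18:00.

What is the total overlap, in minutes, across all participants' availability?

Rania free within 08:30–18:00: 10:30–11:45, 12:30–14:00, 16:30–18:00.
Viktor free within 08:30–18:00: 08:30–14:00, 14:45–17:15.
Isla ∩ Rania: 12:45–14:00.
Isla ∩ Rania ∩ Viktor: 12:45–14:00.
Total common minutes: 75.

75 minutes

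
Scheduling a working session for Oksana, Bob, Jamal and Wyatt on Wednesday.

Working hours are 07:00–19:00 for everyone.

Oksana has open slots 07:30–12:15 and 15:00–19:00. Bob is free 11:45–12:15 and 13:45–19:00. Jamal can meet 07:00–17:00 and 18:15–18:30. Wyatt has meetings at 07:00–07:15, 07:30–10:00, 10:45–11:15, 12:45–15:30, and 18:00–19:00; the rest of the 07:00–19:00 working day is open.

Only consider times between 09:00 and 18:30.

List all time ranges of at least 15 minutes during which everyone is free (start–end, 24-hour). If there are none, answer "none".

11:45–12:15, 15:30–17:00

Wyatt free within 07:00–19:00: 07:15–07:30, 10:00–10:45, 11:15–12:45, 15:30–18:00.
Oksana ∩ Bob: 11:45–12:15, 15:00–19:00.
Oksana ∩ Bob ∩ Jamal: 11:45–12:15, 15:00–17:00, 18:15–18:30.
Oksana ∩ Bob ∩ Jamal ∩ Wyatt: 11:45–12:15, 15:30–17:00.
Restricted to 09:00–18:30: 11:45–12:15, 15:30–17:00.
Windows ≥ 15 min: 11:45–12:15, 15:30–17:00.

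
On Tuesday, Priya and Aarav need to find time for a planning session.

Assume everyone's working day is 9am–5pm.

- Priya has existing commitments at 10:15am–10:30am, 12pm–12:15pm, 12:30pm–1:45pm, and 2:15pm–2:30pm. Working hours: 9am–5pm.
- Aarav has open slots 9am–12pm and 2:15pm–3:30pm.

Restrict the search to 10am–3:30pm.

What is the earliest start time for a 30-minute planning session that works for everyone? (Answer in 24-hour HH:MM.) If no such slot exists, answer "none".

10:30

Priya free within 09:00–17:00: 09:00–10:15, 10:30–12:00, 12:15–12:30, 13:45–14:15, 14:30–17:00.
Priya ∩ Aarav: 09:00–10:15, 10:30–12:00, 14:30–15:30.
Restricted to 10:00–15:30: 10:00–10:15, 10:30–12:00, 14:30–15:30.
Windows ≥ 30 min: 10:30–12:00, 14:30–15:30.
Earliest such window starts at 10:30.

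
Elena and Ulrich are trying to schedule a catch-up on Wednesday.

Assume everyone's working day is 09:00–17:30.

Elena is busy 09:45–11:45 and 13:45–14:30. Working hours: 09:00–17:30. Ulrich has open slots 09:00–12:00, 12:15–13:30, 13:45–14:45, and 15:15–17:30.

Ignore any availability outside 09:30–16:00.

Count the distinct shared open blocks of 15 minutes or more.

5

Elena free within 09:00–17:30: 09:00–09:45, 11:45–13:45, 14:30–17:30.
Elena ∩ Ulrich: 09:00–09:45, 11:45–12:00, 12:15–13:30, 14:30–14:45, 15:15–17:30.
Restricted to 09:30–16:00: 09:30–09:45, 11:45–12:00, 12:15–13:30, 14:30–14:45, 15:15–16:00.
Windows ≥ 15 min: 09:30–09:45, 11:45–12:00, 12:15–13:30, 14:30–14:45, 15:15–16:00.
That's 5 windows.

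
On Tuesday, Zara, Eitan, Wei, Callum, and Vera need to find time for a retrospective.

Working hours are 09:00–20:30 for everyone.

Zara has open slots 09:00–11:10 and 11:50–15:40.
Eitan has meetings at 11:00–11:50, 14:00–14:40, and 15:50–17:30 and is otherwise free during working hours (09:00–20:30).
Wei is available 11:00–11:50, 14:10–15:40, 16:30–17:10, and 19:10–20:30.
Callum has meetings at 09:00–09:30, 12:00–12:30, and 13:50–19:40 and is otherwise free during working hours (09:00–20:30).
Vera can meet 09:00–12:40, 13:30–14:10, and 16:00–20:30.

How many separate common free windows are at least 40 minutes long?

Eitan free within 09:00–20:30: 09:00–11:00, 11:50–14:00, 14:40–15:50, 17:30–20:30.
Callum free within 09:00–20:30: 09:30–12:00, 12:30–13:50, 19:40–20:30.
Zara ∩ Eitan: 09:00–11:00, 11:50–14:00, 14:40–15:40.
Zara ∩ Eitan ∩ Wei: 14:40–15:40.
Zara ∩ Eitan ∩ Wei ∩ Callum: (none).
Zara ∩ Eitan ∩ Wei ∩ Callum ∩ Vera: (none).
Windows ≥ 40 min: (none).
That's 0 windows.

0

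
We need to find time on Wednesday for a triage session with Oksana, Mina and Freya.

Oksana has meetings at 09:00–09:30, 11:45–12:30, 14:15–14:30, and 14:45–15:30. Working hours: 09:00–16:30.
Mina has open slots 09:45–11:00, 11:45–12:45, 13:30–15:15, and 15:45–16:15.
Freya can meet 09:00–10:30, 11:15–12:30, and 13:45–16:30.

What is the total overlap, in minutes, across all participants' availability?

Oksana free within 09:00–16:30: 09:30–11:45, 12:30–14:15, 14:30–14:45, 15:30–16:30.
Oksana ∩ Mina: 09:45–11:00, 12:30–12:45, 13:30–14:15, 14:30–14:45, 15:45–16:15.
Oksana ∩ Mina ∩ Freya: 09:45–10:30, 13:45–14:15, 14:30–14:45, 15:45–16:15.
Total common minutes: 45 + 30 + 15 + 30 = 120.

120 minutes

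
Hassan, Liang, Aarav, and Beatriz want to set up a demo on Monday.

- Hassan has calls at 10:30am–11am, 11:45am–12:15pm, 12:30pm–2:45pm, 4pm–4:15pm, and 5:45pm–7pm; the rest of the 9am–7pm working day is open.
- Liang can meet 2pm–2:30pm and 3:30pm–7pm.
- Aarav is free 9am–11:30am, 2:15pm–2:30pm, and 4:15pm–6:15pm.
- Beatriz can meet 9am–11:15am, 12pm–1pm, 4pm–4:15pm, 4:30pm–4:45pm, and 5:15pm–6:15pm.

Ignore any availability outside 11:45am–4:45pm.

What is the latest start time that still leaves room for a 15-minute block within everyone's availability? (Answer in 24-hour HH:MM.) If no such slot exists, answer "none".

16:30

Hassan free within 09:00–19:00: 09:00–10:30, 11:00–11:45, 12:15–12:30, 14:45–16:00, 16:15–17:45.
Hassan ∩ Liang: 15:30–16:00, 16:15–17:45.
Hassan ∩ Liang ∩ Aarav: 16:15–17:45.
Hassan ∩ Liang ∩ Aarav ∩ Beatriz: 16:30–16:45, 17:15–17:45.
Restricted to 11:45–16:45: 16:30–16:45.
Windows ≥ 15 min: 16:30–16:45.
Latest start in the last window 16:30–16:45 is 16:45 − 15 min = 16:30.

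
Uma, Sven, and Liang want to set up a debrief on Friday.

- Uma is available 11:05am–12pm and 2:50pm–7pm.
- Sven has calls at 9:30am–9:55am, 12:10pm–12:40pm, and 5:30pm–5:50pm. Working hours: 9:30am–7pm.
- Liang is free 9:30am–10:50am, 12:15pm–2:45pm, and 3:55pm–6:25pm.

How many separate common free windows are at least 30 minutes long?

Sven free within 09:30–19:00: 09:55–12:10, 12:40–17:30, 17:50–19:00.
Uma ∩ Sven: 11:05–12:00, 14:50–17:30, 17:50–19:00.
Uma ∩ Sven ∩ Liang: 15:55–17:30, 17:50–18:25.
Windows ≥ 30 min: 15:55–17:30, 17:50–18:25.
That's 2 windows.

2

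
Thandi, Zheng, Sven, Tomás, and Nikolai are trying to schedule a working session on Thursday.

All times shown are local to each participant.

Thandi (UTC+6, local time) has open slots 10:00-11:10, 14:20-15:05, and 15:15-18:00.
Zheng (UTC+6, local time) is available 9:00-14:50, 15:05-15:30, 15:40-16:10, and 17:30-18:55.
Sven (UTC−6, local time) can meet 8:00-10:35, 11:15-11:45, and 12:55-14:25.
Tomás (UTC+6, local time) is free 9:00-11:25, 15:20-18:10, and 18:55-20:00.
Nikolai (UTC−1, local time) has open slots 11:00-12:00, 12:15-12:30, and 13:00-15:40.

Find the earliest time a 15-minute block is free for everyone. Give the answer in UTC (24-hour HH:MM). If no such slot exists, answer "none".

Thandi → UTC: 04:00–05:10, 08:20–09:05, 09:15–12:00.
Zheng → UTC: 03:00–08:50, 09:05–09:30, 09:40–10:10, 11:30–12:55.
Sven → UTC: 14:00–16:35, 17:15–17:45, 18:55–20:25.
Tomás → UTC: 03:00–05:25, 09:20–12:10, 12:55–14:00.
Nikolai → UTC: 12:00–13:00, 13:15–13:30, 14:00–16:40.
Thandi ∩ Zheng: 04:00–05:10, 08:20–08:50, 09:15–09:30, 09:40–10:10, 11:30–12:00.
Thandi ∩ Zheng ∩ Sven: (none).
Thandi ∩ Zheng ∩ Sven ∩ Tomás: (none).
Thandi ∩ Zheng ∩ Sven ∩ Tomás ∩ Nikolai: (none).
Windows ≥ 15 min: (none).

none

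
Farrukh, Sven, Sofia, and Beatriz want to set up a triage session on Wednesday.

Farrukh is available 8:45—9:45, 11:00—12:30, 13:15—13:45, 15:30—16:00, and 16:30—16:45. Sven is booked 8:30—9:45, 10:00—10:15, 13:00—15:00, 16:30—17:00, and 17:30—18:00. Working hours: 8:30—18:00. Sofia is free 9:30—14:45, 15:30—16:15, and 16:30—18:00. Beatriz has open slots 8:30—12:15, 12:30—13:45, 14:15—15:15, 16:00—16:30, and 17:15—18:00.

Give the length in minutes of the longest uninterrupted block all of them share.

75 minutes

Sven free within 08:30–18:00: 09:45–10:00, 10:15–13:00, 15:00–16:30, 17:00–17:30.
Farrukh ∩ Sven: 11:00–12:30, 15:30–16:00.
Farrukh ∩ Sven ∩ Sofia: 11:00–12:30, 15:30–16:00.
Farrukh ∩ Sven ∩ Sofia ∩ Beatriz: 11:00–12:15.
Single common window of 75 minutes.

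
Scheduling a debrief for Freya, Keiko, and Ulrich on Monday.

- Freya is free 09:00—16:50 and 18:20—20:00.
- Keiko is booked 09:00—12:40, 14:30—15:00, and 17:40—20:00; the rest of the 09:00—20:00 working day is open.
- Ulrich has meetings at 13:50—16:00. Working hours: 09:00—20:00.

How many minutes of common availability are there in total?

120 minutes

Keiko free within 09:00–20:00: 12:40–14:30, 15:00–17:40.
Ulrich free within 09:00–20:00: 09:00–13:50, 16:00–20:00.
Freya ∩ Keiko: 12:40–14:30, 15:00–16:50.
Freya ∩ Keiko ∩ Ulrich: 12:40–13:50, 16:00–16:50.
Total common minutes: 70 + 50 = 120.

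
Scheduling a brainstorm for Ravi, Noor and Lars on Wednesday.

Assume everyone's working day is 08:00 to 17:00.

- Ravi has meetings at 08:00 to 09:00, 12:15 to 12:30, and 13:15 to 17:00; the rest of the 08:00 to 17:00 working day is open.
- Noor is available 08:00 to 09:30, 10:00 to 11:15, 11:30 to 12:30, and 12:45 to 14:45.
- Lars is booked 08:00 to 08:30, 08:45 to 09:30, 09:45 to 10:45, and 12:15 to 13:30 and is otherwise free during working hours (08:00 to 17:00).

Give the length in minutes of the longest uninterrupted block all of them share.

Ravi free within 08:00–17:00: 09:00–12:15, 12:30–13:15.
Lars free within 08:00–17:00: 08:30–08:45, 09:30–09:45, 10:45–12:15, 13:30–17:00.
Ravi ∩ Noor: 09:00–09:30, 10:00–11:15, 11:30–12:15, 12:45–13:15.
Ravi ∩ Noor ∩ Lars: 10:45–11:15, 11:30–12:15.
Common window lengths: 30, 45 min; longest is 45.

45 minutes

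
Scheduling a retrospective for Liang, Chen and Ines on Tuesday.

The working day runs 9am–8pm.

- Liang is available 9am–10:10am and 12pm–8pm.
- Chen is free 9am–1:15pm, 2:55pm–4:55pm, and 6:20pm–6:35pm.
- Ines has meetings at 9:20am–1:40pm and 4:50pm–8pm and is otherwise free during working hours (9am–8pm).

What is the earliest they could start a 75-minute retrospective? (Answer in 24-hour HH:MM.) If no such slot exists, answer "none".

14:55

Ines free within 09:00–20:00: 09:00–09:20, 13:40–16:50.
Liang ∩ Chen: 09:00–10:10, 12:00–13:15, 14:55–16:55, 18:20–18:35.
Liang ∩ Chen ∩ Ines: 09:00–09:20, 14:55–16:50.
Windows ≥ 75 min: 14:55–16:50.
Earliest such window starts at 14:55.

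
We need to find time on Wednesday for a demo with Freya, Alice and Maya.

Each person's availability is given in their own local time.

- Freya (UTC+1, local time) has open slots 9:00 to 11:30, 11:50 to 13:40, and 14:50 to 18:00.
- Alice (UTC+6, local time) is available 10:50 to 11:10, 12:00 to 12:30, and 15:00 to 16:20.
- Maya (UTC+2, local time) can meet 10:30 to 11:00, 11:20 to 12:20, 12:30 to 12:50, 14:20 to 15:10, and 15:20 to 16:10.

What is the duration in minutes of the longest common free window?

60 minutes

Freya → UTC: 08:00–10:30, 10:50–12:40, 13:50–17:00.
Alice → UTC: 04:50–05:10, 06:00–06:30, 09:00–10:20.
Maya → UTC: 08:30–09:00, 09:20–10:20, 10:30–10:50, 12:20–13:10, 13:20–14:10.
Freya ∩ Alice: 09:00–10:20.
Freya ∩ Alice ∩ Maya: 09:20–10:20.
Single common window of 60 minutes.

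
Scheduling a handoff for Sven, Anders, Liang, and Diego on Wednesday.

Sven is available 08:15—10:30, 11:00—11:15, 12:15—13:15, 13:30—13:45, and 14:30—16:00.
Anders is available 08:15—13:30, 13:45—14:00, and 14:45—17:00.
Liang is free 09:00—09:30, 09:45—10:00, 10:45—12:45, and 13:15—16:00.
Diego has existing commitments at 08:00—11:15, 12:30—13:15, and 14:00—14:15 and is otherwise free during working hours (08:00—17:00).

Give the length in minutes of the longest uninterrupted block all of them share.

75 minutes

Diego free within 08:00–17:00: 11:15–12:30, 13:15–14:00, 14:15–17:00.
Sven ∩ Anders: 08:15–10:30, 11:00–11:15, 12:15–13:15, 14:45–16:00.
Sven ∩ Anders ∩ Liang: 09:00–09:30, 09:45–10:00, 11:00–11:15, 12:15–12:45, 14:45–16:00.
Sven ∩ Anders ∩ Liang ∩ Diego: 12:15–12:30, 14:45–16:00.
Common window lengths: 15, 75 min; longest is 75.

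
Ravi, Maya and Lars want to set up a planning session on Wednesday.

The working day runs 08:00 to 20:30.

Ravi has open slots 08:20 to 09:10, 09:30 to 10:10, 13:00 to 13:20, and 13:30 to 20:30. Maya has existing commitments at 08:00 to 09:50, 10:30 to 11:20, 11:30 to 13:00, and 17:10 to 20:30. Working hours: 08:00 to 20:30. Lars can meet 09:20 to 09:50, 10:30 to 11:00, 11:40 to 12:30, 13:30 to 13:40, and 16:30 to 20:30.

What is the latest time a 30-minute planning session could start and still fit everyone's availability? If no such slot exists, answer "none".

16:40

Maya free within 08:00–20:30: 09:50–10:30, 11:20–11:30, 13:00–17:10.
Ravi ∩ Maya: 09:50–10:10, 13:00–13:20, 13:30–17:10.
Ravi ∩ Maya ∩ Lars: 13:30–13:40, 16:30–17:10.
Windows ≥ 30 min: 16:30–17:10.
Latest start in the last window 16:30–17:10 is 17:10 − 30 min = 16:40.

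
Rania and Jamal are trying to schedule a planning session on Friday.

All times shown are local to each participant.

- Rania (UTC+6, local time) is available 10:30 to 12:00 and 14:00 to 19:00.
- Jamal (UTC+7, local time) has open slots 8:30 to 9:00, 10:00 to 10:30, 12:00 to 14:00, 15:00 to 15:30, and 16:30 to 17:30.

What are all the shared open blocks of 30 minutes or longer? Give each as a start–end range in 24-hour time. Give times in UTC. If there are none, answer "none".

05:00–06:00, 08:00–08:30, 09:30–10:30

Rania → UTC: 04:30–06:00, 08:00–13:00.
Jamal → UTC: 01:30–02:00, 03:00–03:30, 05:00–07:00, 08:00–08:30, 09:30–10:30.
Rania ∩ Jamal: 05:00–06:00, 08:00–08:30, 09:30–10:30.
Windows ≥ 30 min: 05:00–06:00, 08:00–08:30, 09:30–10:30.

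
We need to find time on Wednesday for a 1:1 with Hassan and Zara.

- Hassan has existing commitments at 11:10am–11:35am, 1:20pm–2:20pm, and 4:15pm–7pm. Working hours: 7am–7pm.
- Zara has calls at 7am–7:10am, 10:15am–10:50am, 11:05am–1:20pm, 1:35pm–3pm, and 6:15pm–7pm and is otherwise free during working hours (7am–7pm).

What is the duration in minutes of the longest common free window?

185 minutes

Hassan free within 07:00–19:00: 07:00–11:10, 11:35–13:20, 14:20–16:15.
Zara free within 07:00–19:00: 07:10–10:15, 10:50–11:05, 13:20–13:35, 15:00–18:15.
Hassan ∩ Zara: 07:10–10:15, 10:50–11:05, 15:00–16:15.
Common window lengths: 185, 15, 75 min; longest is 185.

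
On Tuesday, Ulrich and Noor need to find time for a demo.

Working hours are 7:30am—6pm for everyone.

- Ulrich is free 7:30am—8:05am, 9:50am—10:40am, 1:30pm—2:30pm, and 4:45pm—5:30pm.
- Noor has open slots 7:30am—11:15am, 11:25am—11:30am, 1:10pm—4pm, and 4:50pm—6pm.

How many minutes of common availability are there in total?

185 minutes

Ulrich ∩ Noor: 07:30–08:05, 09:50–10:40, 13:30–14:30, 16:50–17:30.
Total common minutes: 35 + 50 + 60 + 40 = 185.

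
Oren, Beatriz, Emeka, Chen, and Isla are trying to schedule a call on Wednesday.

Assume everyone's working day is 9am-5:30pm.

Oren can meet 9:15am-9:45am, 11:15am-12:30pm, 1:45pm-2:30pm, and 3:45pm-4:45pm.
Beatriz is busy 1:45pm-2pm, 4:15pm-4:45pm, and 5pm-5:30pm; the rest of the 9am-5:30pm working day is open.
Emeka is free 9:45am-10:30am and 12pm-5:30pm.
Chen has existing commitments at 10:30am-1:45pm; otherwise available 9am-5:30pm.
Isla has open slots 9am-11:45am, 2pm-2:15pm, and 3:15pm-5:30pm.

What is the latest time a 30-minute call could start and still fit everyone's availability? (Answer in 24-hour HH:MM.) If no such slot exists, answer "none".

15:45

Beatriz free within 09:00–17:30: 09:00–13:45, 14:00–16:15, 16:45–17:00.
Chen free within 09:00–17:30: 09:00–10:30, 13:45–17:30.
Oren ∩ Beatriz: 09:15–09:45, 11:15–12:30, 14:00–14:30, 15:45–16:15.
Oren ∩ Beatriz ∩ Emeka: 12:00–12:30, 14:00–14:30, 15:45–16:15.
Oren ∩ Beatriz ∩ Emeka ∩ Chen: 14:00–14:30, 15:45–16:15.
Oren ∩ Beatriz ∩ Emeka ∩ Chen ∩ Isla: 14:00–14:15, 15:45–16:15.
Windows ≥ 30 min: 15:45–16:15.
Latest start in the last window 15:45–16:15 is 16:15 − 30 min = 15:45.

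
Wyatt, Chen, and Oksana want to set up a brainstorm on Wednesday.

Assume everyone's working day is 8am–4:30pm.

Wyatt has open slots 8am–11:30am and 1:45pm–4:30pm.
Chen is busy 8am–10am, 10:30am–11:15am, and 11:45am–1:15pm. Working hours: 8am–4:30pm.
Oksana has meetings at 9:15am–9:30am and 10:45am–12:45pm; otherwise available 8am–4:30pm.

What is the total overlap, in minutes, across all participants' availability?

Chen free within 08:00–16:30: 10:00–10:30, 11:15–11:45, 13:15–16:30.
Oksana free within 08:00–16:30: 08:00–09:15, 09:30–10:45, 12:45–16:30.
Wyatt ∩ Chen: 10:00–10:30, 11:15–11:30, 13:45–16:30.
Wyatt ∩ Chen ∩ Oksana: 10:00–10:30, 13:45–16:30.
Total common minutes: 30 + 165 = 195.

195 minutes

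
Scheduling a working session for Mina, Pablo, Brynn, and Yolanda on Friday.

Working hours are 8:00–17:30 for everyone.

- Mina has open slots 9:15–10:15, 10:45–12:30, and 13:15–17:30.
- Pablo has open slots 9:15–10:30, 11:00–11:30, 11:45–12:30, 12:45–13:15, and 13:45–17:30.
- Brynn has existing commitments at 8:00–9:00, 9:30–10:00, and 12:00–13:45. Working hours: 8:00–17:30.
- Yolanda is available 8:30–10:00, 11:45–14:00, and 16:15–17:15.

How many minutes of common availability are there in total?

Brynn free within 08:00–17:30: 09:00–09:30, 10:00–12:00, 13:45–17:30.
Mina ∩ Pablo: 09:15–10:15, 11:00–11:30, 11:45–12:30, 13:45–17:30.
Mina ∩ Pablo ∩ Brynn: 09:15–09:30, 10:00–10:15, 11:00–11:30, 11:45–12:00, 13:45–17:30.
Mina ∩ Pablo ∩ Brynn ∩ Yolanda: 09:15–09:30, 11:45–12:00, 13:45–14:00, 16:15–17:15.
Total common minutes: 15 + 15 + 15 + 60 = 105.

105 minutes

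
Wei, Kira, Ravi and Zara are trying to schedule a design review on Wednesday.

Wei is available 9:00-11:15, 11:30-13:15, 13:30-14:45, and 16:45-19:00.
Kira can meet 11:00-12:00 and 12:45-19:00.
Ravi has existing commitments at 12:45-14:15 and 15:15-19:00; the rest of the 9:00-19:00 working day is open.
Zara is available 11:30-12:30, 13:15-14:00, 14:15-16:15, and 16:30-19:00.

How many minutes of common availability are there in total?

60 minutes

Ravi free within 09:00–19:00: 09:00–12:45, 14:15–15:15.
Wei ∩ Kira: 11:00–11:15, 11:30–12:00, 12:45–13:15, 13:30–14:45, 16:45–19:00.
Wei ∩ Kira ∩ Ravi: 11:00–11:15, 11:30–12:00, 14:15–14:45.
Wei ∩ Kira ∩ Ravi ∩ Zara: 11:30–12:00, 14:15–14:45.
Total common minutes: 30 + 30 = 60.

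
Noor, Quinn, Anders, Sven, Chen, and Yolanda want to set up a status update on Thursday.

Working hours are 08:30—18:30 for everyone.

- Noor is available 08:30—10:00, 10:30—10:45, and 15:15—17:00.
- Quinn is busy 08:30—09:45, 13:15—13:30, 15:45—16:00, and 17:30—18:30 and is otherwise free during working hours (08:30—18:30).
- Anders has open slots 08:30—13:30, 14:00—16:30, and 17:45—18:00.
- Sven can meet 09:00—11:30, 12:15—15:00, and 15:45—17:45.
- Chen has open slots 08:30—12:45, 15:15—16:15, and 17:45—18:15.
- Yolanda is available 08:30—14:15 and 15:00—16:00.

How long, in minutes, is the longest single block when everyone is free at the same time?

Quinn free within 08:30–18:30: 09:45–13:15, 13:30–15:45, 16:00–17:30.
Noor ∩ Quinn: 09:45–10:00, 10:30–10:45, 15:15–15:45, 16:00–17:00.
Noor ∩ Quinn ∩ Anders: 09:45–10:00, 10:30–10:45, 15:15–15:45, 16:00–16:30.
Noor ∩ Quinn ∩ Anders ∩ Sven: 09:45–10:00, 10:30–10:45, 16:00–16:30.
Noor ∩ Quinn ∩ Anders ∩ Sven ∩ Chen: 09:45–10:00, 10:30–10:45, 16:00–16:15.
Noor ∩ Quinn ∩ Anders ∩ Sven ∩ Chen ∩ Yolanda: 09:45–10:00, 10:30–10:45.
Common window lengths: 15, 15 min; longest is 15.

15 minutes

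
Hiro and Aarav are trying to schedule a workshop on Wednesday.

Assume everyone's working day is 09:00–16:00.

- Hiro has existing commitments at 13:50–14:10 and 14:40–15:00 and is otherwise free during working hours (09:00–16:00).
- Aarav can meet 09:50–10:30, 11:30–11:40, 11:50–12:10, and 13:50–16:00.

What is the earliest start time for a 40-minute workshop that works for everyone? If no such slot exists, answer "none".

Hiro free within 09:00–16:00: 09:00–13:50, 14:10–14:40, 15:00–16:00.
Hiro ∩ Aarav: 09:50–10:30, 11:30–11:40, 11:50–12:10, 14:10–14:40, 15:00–16:00.
Windows ≥ 40 min: 09:50–10:30, 15:00–16:00.
Earliest such window starts at 09:50.

09:50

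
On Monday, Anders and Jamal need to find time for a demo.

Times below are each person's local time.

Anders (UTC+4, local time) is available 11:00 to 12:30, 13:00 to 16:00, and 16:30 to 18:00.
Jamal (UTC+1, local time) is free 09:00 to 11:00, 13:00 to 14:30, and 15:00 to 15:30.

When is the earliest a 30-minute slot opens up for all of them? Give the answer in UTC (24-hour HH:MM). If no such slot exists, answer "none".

08:00

Anders → UTC: 07:00–08:30, 09:00–12:00, 12:30–14:00.
Jamal → UTC: 08:00–10:00, 12:00–13:30, 14:00–14:30.
Anders ∩ Jamal: 08:00–08:30, 09:00–10:00, 12:30–13:30.
Windows ≥ 30 min: 08:00–08:30, 09:00–10:00, 12:30–13:30.
Earliest such window starts at 08:00.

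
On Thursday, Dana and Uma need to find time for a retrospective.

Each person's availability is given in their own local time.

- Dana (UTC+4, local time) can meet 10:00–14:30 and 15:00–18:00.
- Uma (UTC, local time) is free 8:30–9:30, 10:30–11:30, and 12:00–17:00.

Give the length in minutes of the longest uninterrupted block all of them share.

Dana → UTC: 06:00–10:30, 11:00–14:00.
Uma → UTC: 08:30–09:30, 10:30–11:30, 12:00–17:00.
Dana ∩ Uma: 08:30–09:30, 11:00–11:30, 12:00–14:00.
Common window lengths: 60, 30, 120 min; longest is 120.

120 minutes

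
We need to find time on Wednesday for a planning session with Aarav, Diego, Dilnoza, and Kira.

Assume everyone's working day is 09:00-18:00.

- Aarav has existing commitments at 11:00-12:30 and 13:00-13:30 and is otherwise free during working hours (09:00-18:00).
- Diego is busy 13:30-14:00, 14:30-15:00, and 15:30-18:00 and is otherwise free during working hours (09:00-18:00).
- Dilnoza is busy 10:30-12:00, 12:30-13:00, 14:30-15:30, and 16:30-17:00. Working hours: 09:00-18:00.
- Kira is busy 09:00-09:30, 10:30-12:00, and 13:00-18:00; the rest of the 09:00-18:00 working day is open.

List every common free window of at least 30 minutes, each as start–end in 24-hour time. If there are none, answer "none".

09:30–10:30

Aarav free within 09:00–18:00: 09:00–11:00, 12:30–13:00, 13:30–18:00.
Diego free within 09:00–18:00: 09:00–13:30, 14:00–14:30, 15:00–15:30.
Dilnoza free within 09:00–18:00: 09:00–10:30, 12:00–12:30, 13:00–14:30, 15:30–16:30, 17:00–18:00.
Kira free within 09:00–18:00: 09:30–10:30, 12:00–13:00.
Aarav ∩ Diego: 09:00–11:00, 12:30–13:00, 14:00–14:30, 15:00–15:30.
Aarav ∩ Diego ∩ Dilnoza: 09:00–10:30, 14:00–14:30.
Aarav ∩ Diego ∩ Dilnoza ∩ Kira: 09:30–10:30.
Windows ≥ 30 min: 09:30–10:30.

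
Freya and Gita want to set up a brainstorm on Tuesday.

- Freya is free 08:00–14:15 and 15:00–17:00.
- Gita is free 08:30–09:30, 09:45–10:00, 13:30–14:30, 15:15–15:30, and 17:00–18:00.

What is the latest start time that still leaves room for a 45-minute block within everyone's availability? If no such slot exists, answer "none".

Freya ∩ Gita: 08:30–09:30, 09:45–10:00, 13:30–14:15, 15:15–15:30.
Windows ≥ 45 min: 08:30–09:30, 13:30–14:15.
Latest start in the last window 13:30–14:15 is 14:15 − 45 min = 13:30.

13:30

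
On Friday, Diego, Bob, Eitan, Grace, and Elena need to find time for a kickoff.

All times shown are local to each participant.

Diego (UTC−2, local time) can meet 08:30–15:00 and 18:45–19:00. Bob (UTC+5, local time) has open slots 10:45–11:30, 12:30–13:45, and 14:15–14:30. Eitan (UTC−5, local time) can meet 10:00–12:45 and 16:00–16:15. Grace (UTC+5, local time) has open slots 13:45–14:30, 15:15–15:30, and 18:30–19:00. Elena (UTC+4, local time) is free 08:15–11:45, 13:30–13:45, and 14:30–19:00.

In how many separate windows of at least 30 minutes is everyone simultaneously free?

0

Diego → UTC: 10:30–17:00, 20:45–21:00.
Bob → UTC: 05:45–06:30, 07:30–08:45, 09:15–09:30.
Eitan → UTC: 15:00–17:45, 21:00–21:15.
Grace → UTC: 08:45–09:30, 10:15–10:30, 13:30–14:00.
Elena → UTC: 04:15–07:45, 09:30–09:45, 10:30–15:00.
Diego ∩ Bob: (none).
Diego ∩ Bob ∩ Eitan: (none).
Diego ∩ Bob ∩ Eitan ∩ Grace: (none).
Diego ∩ Bob ∩ Eitan ∩ Grace ∩ Elena: (none).
Windows ≥ 30 min: (none).
That's 0 windows.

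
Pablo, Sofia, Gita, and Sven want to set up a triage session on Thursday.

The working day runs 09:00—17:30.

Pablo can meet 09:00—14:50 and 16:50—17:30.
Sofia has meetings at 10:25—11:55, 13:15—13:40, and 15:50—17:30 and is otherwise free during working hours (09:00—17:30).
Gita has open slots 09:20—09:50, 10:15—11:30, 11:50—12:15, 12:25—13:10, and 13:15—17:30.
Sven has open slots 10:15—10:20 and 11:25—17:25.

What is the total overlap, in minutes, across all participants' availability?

Sofia free within 09:00–17:30: 09:00–10:25, 11:55–13:15, 13:40–15:50.
Pablo ∩ Sofia: 09:00–10:25, 11:55–13:15, 13:40–14:50.
Pablo ∩ Sofia ∩ Gita: 09:20–09:50, 10:15–10:25, 11:55–12:15, 12:25–13:10, 13:40–14:50.
Pablo ∩ Sofia ∩ Gita ∩ Sven: 10:15–10:20, 11:55–12:15, 12:25–13:10, 13:40–14:50.
Total common minutes: 5 + 20 + 45 + 70 = 140.

140 minutes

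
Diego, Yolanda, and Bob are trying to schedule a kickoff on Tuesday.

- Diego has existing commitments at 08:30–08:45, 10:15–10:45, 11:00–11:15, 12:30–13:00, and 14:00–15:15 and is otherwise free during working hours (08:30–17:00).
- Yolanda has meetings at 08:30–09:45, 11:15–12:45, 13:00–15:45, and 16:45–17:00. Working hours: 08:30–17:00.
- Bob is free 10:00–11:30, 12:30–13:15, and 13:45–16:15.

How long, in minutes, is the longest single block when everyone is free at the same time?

30 minutes

Diego free within 08:30–17:00: 08:45–10:15, 10:45–11:00, 11:15–12:30, 13:00–14:00, 15:15–17:00.
Yolanda free within 08:30–17:00: 09:45–11:15, 12:45–13:00, 15:45–16:45.
Diego ∩ Yolanda: 09:45–10:15, 10:45–11:00, 15:45–16:45.
Diego ∩ Yolanda ∩ Bob: 10:00–10:15, 10:45–11:00, 15:45–16:15.
Common window lengths: 15, 15, 30 min; longest is 30.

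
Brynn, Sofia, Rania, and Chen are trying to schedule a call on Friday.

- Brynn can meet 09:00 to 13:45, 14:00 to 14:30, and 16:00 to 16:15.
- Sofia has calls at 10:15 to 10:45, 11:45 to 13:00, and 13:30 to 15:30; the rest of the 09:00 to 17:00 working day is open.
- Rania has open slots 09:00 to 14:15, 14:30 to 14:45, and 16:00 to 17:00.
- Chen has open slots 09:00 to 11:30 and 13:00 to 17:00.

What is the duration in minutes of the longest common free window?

75 minutes

Sofia free within 09:00–17:00: 09:00–10:15, 10:45–11:45, 13:00–13:30, 15:30–17:00.
Brynn ∩ Sofia: 09:00–10:15, 10:45–11:45, 13:00–13:30, 16:00–16:15.
Brynn ∩ Sofia ∩ Rania: 09:00–10:15, 10:45–11:45, 13:00–13:30, 16:00–16:15.
Brynn ∩ Sofia ∩ Rania ∩ Chen: 09:00–10:15, 10:45–11:30, 13:00–13:30, 16:00–16:15.
Common window lengths: 75, 45, 30, 15 min; longest is 75.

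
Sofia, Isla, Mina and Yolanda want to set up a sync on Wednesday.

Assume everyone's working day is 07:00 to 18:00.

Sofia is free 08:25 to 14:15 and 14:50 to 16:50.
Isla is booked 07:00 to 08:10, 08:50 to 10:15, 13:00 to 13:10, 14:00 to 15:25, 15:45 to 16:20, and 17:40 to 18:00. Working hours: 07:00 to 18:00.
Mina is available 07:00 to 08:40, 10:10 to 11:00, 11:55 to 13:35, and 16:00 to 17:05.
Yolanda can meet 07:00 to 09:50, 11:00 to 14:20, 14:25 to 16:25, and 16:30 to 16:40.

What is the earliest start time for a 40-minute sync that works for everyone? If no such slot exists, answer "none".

Isla free within 07:00–18:00: 08:10–08:50, 10:15–13:00, 13:10–14:00, 15:25–15:45, 16:20–17:40.
Sofia ∩ Isla: 08:25–08:50, 10:15–13:00, 13:10–14:00, 15:25–15:45, 16:20–16:50.
Sofia ∩ Isla ∩ Mina: 08:25–08:40, 10:15–11:00, 11:55–13:00, 13:10–13:35, 16:20–16:50.
Sofia ∩ Isla ∩ Mina ∩ Yolanda: 08:25–08:40, 11:55–13:00, 13:10–13:35, 16:20–16:25, 16:30–16:40.
Windows ≥ 40 min: 11:55–13:00.
Earliest such window starts at 11:55.

11:55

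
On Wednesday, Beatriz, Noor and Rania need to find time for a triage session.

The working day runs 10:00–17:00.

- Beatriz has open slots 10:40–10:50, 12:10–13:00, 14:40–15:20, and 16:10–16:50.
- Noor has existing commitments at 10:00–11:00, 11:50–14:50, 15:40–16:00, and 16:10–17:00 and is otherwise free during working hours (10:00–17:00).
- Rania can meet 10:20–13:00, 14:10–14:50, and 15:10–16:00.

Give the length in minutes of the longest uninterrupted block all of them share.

Noor free within 10:00–17:00: 11:00–11:50, 14:50–15:40, 16:00–16:10.
Beatriz ∩ Noor: 14:50–15:20.
Beatriz ∩ Noor ∩ Rania: 15:10–15:20.
Single common window of 10 minutes.

10 minutes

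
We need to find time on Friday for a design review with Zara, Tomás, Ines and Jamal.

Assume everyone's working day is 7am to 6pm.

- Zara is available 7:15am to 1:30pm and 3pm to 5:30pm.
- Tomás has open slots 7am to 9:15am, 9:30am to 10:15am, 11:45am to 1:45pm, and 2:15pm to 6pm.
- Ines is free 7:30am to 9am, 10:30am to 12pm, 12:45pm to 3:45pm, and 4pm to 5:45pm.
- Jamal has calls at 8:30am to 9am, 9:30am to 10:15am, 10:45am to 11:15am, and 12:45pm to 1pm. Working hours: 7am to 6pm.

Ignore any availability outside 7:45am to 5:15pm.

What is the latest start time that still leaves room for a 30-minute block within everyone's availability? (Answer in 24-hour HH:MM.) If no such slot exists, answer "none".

Jamal free within 07:00–18:00: 07:00–08:30, 09:00–09:30, 10:15–10:45, 11:15–12:45, 13:00–18:00.
Zara ∩ Tomás: 07:15–09:15, 09:30–10:15, 11:45–13:30, 15:00–17:30.
Zara ∩ Tomás ∩ Ines: 07:30–09:00, 11:45–12:00, 12:45–13:30, 15:00–15:45, 16:00–17:30.
Zara ∩ Tomás ∩ Ines ∩ Jamal: 07:30–08:30, 11:45–12:00, 13:00–13:30, 15:00–15:45, 16:00–17:30.
Restricted to 07:45–17:15: 07:45–08:30, 11:45–12:00, 13:00–13:30, 15:00–15:45, 16:00–17:15.
Windows ≥ 30 min: 07:45–08:30, 13:00–13:30, 15:00–15:45, 16:00–17:15.
Latest start in the last window 16:00–17:15 is 17:15 − 30 min = 16:45.

16:45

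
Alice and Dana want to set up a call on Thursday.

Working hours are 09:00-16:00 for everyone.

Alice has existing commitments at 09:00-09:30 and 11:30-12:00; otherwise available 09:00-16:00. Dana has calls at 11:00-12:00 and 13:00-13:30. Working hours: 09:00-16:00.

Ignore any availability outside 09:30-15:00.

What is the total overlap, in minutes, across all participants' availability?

240 minutes

Alice free within 09:00–16:00: 09:30–11:30, 12:00–16:00.
Dana free within 09:00–16:00: 09:00–11:00, 12:00–13:00, 13:30–16:00.
Alice ∩ Dana: 09:30–11:00, 12:00–13:00, 13:30–16:00.
Restricted to 09:30–15:00: 09:30–11:00, 12:00–13:00, 13:30–15:00.
Total common minutes: 90 + 60 + 90 = 240.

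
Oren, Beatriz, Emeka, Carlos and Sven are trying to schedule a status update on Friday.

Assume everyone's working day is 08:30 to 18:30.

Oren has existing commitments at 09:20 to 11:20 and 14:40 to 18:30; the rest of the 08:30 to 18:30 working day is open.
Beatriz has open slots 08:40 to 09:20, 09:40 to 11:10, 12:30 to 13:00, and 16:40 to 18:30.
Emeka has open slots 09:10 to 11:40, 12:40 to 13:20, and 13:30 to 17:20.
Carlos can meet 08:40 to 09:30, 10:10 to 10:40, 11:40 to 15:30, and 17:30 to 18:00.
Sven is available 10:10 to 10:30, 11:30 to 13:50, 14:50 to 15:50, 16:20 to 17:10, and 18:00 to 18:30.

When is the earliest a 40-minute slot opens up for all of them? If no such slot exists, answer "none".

Oren free within 08:30–18:30: 08:30–09:20, 11:20–14:40.
Oren ∩ Beatriz: 08:40–09:20, 12:30–13:00.
Oren ∩ Beatriz ∩ Emeka: 09:10–09:20, 12:40–13:00.
Oren ∩ Beatriz ∩ Emeka ∩ Carlos: 09:10–09:20, 12:40–13:00.
Oren ∩ Beatriz ∩ Emeka ∩ Carlos ∩ Sven: 12:40–13:00.
Windows ≥ 40 min: (none).

none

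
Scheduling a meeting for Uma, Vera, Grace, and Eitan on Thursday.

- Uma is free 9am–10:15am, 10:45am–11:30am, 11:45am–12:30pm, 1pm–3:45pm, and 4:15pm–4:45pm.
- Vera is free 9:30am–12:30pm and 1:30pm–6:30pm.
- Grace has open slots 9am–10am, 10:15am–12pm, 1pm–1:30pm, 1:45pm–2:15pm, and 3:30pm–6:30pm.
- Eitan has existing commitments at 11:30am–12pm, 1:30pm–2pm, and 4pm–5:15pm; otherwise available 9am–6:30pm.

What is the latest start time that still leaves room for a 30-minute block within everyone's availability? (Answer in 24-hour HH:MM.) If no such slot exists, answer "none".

Eitan free within 09:00–18:30: 09:00–11:30, 12:00–13:30, 14:00–16:00, 17:15–18:30.
Uma ∩ Vera: 09:30–10:15, 10:45–11:30, 11:45–12:30, 13:30–15:45, 16:15–16:45.
Uma ∩ Vera ∩ Grace: 09:30–10:00, 10:45–11:30, 11:45–12:00, 13:45–14:15, 15:30–15:45, 16:15–16:45.
Uma ∩ Vera ∩ Grace ∩ Eitan: 09:30–10:00, 10:45–11:30, 14:00–14:15, 15:30–15:45.
Windows ≥ 30 min: 09:30–10:00, 10:45–11:30.
Latest start in the last window 10:45–11:30 is 11:30 − 30 min = 11:00.

11:00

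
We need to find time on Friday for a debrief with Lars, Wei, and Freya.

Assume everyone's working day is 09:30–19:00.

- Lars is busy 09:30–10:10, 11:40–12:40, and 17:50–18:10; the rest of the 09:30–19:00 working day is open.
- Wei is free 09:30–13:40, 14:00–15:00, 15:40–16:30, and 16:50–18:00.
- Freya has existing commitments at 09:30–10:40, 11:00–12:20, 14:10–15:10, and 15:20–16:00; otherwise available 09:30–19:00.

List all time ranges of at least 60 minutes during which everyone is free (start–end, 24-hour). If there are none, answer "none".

12:40–13:40, 16:50–17:50

Lars free within 09:30–19:00: 10:10–11:40, 12:40–17:50, 18:10–19:00.
Freya free within 09:30–19:00: 10:40–11:00, 12:20–14:10, 15:10–15:20, 16:00–19:00.
Lars ∩ Wei: 10:10–11:40, 12:40–13:40, 14:00–15:00, 15:40–16:30, 16:50–17:50.
Lars ∩ Wei ∩ Freya: 10:40–11:00, 12:40–13:40, 14:00–14:10, 16:00–16:30, 16:50–17:50.
Windows ≥ 60 min: 12:40–13:40, 16:50–17:50.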